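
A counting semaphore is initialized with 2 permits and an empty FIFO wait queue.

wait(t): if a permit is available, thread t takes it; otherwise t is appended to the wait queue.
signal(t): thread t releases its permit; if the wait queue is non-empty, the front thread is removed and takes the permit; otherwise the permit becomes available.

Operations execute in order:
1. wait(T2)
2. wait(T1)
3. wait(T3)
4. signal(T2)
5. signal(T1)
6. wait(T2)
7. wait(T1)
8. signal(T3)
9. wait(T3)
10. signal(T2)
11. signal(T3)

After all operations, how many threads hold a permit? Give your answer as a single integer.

Answer: 1

Derivation:
Step 1: wait(T2) -> count=1 queue=[] holders={T2}
Step 2: wait(T1) -> count=0 queue=[] holders={T1,T2}
Step 3: wait(T3) -> count=0 queue=[T3] holders={T1,T2}
Step 4: signal(T2) -> count=0 queue=[] holders={T1,T3}
Step 5: signal(T1) -> count=1 queue=[] holders={T3}
Step 6: wait(T2) -> count=0 queue=[] holders={T2,T3}
Step 7: wait(T1) -> count=0 queue=[T1] holders={T2,T3}
Step 8: signal(T3) -> count=0 queue=[] holders={T1,T2}
Step 9: wait(T3) -> count=0 queue=[T3] holders={T1,T2}
Step 10: signal(T2) -> count=0 queue=[] holders={T1,T3}
Step 11: signal(T3) -> count=1 queue=[] holders={T1}
Final holders: {T1} -> 1 thread(s)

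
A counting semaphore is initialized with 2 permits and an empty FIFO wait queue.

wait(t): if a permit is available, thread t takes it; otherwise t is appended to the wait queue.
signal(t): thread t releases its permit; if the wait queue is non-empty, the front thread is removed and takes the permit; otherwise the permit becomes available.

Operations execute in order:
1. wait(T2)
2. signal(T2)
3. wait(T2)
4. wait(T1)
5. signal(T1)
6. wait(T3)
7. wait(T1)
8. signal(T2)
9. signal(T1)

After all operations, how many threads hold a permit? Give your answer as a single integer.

Answer: 1

Derivation:
Step 1: wait(T2) -> count=1 queue=[] holders={T2}
Step 2: signal(T2) -> count=2 queue=[] holders={none}
Step 3: wait(T2) -> count=1 queue=[] holders={T2}
Step 4: wait(T1) -> count=0 queue=[] holders={T1,T2}
Step 5: signal(T1) -> count=1 queue=[] holders={T2}
Step 6: wait(T3) -> count=0 queue=[] holders={T2,T3}
Step 7: wait(T1) -> count=0 queue=[T1] holders={T2,T3}
Step 8: signal(T2) -> count=0 queue=[] holders={T1,T3}
Step 9: signal(T1) -> count=1 queue=[] holders={T3}
Final holders: {T3} -> 1 thread(s)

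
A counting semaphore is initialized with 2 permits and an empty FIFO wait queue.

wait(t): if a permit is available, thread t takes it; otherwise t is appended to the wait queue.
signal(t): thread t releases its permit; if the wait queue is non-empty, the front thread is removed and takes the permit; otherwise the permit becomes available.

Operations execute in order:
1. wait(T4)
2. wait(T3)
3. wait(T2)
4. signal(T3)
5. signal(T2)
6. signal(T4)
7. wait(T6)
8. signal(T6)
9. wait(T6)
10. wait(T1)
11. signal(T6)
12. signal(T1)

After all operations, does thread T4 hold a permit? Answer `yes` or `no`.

Answer: no

Derivation:
Step 1: wait(T4) -> count=1 queue=[] holders={T4}
Step 2: wait(T3) -> count=0 queue=[] holders={T3,T4}
Step 3: wait(T2) -> count=0 queue=[T2] holders={T3,T4}
Step 4: signal(T3) -> count=0 queue=[] holders={T2,T4}
Step 5: signal(T2) -> count=1 queue=[] holders={T4}
Step 6: signal(T4) -> count=2 queue=[] holders={none}
Step 7: wait(T6) -> count=1 queue=[] holders={T6}
Step 8: signal(T6) -> count=2 queue=[] holders={none}
Step 9: wait(T6) -> count=1 queue=[] holders={T6}
Step 10: wait(T1) -> count=0 queue=[] holders={T1,T6}
Step 11: signal(T6) -> count=1 queue=[] holders={T1}
Step 12: signal(T1) -> count=2 queue=[] holders={none}
Final holders: {none} -> T4 not in holders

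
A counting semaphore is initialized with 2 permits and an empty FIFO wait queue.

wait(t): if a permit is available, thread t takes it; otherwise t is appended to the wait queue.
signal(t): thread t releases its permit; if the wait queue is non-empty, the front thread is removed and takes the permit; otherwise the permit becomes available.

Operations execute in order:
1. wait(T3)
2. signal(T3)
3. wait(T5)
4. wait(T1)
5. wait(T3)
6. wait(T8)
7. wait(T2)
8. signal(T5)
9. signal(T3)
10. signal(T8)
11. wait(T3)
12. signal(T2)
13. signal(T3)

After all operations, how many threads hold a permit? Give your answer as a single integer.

Step 1: wait(T3) -> count=1 queue=[] holders={T3}
Step 2: signal(T3) -> count=2 queue=[] holders={none}
Step 3: wait(T5) -> count=1 queue=[] holders={T5}
Step 4: wait(T1) -> count=0 queue=[] holders={T1,T5}
Step 5: wait(T3) -> count=0 queue=[T3] holders={T1,T5}
Step 6: wait(T8) -> count=0 queue=[T3,T8] holders={T1,T5}
Step 7: wait(T2) -> count=0 queue=[T3,T8,T2] holders={T1,T5}
Step 8: signal(T5) -> count=0 queue=[T8,T2] holders={T1,T3}
Step 9: signal(T3) -> count=0 queue=[T2] holders={T1,T8}
Step 10: signal(T8) -> count=0 queue=[] holders={T1,T2}
Step 11: wait(T3) -> count=0 queue=[T3] holders={T1,T2}
Step 12: signal(T2) -> count=0 queue=[] holders={T1,T3}
Step 13: signal(T3) -> count=1 queue=[] holders={T1}
Final holders: {T1} -> 1 thread(s)

Answer: 1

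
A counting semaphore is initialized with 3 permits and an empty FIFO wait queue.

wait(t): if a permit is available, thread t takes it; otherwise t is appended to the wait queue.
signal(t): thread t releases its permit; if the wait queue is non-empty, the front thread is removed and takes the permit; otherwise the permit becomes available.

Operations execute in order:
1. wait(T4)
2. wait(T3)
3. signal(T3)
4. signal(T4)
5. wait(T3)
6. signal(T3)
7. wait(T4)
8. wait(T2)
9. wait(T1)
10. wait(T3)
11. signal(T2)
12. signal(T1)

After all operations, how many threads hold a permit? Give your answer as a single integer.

Answer: 2

Derivation:
Step 1: wait(T4) -> count=2 queue=[] holders={T4}
Step 2: wait(T3) -> count=1 queue=[] holders={T3,T4}
Step 3: signal(T3) -> count=2 queue=[] holders={T4}
Step 4: signal(T4) -> count=3 queue=[] holders={none}
Step 5: wait(T3) -> count=2 queue=[] holders={T3}
Step 6: signal(T3) -> count=3 queue=[] holders={none}
Step 7: wait(T4) -> count=2 queue=[] holders={T4}
Step 8: wait(T2) -> count=1 queue=[] holders={T2,T4}
Step 9: wait(T1) -> count=0 queue=[] holders={T1,T2,T4}
Step 10: wait(T3) -> count=0 queue=[T3] holders={T1,T2,T4}
Step 11: signal(T2) -> count=0 queue=[] holders={T1,T3,T4}
Step 12: signal(T1) -> count=1 queue=[] holders={T3,T4}
Final holders: {T3,T4} -> 2 thread(s)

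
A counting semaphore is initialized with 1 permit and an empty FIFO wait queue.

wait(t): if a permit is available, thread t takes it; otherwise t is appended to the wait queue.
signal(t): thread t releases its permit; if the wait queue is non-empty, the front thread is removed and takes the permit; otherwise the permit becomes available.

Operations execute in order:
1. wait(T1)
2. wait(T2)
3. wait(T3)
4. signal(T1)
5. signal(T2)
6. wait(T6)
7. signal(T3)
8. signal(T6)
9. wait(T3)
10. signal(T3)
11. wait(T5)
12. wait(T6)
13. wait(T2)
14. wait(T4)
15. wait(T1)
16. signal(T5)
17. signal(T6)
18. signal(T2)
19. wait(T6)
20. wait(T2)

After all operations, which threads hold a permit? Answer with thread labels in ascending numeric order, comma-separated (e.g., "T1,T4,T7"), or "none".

Step 1: wait(T1) -> count=0 queue=[] holders={T1}
Step 2: wait(T2) -> count=0 queue=[T2] holders={T1}
Step 3: wait(T3) -> count=0 queue=[T2,T3] holders={T1}
Step 4: signal(T1) -> count=0 queue=[T3] holders={T2}
Step 5: signal(T2) -> count=0 queue=[] holders={T3}
Step 6: wait(T6) -> count=0 queue=[T6] holders={T3}
Step 7: signal(T3) -> count=0 queue=[] holders={T6}
Step 8: signal(T6) -> count=1 queue=[] holders={none}
Step 9: wait(T3) -> count=0 queue=[] holders={T3}
Step 10: signal(T3) -> count=1 queue=[] holders={none}
Step 11: wait(T5) -> count=0 queue=[] holders={T5}
Step 12: wait(T6) -> count=0 queue=[T6] holders={T5}
Step 13: wait(T2) -> count=0 queue=[T6,T2] holders={T5}
Step 14: wait(T4) -> count=0 queue=[T6,T2,T4] holders={T5}
Step 15: wait(T1) -> count=0 queue=[T6,T2,T4,T1] holders={T5}
Step 16: signal(T5) -> count=0 queue=[T2,T4,T1] holders={T6}
Step 17: signal(T6) -> count=0 queue=[T4,T1] holders={T2}
Step 18: signal(T2) -> count=0 queue=[T1] holders={T4}
Step 19: wait(T6) -> count=0 queue=[T1,T6] holders={T4}
Step 20: wait(T2) -> count=0 queue=[T1,T6,T2] holders={T4}
Final holders: T4

Answer: T4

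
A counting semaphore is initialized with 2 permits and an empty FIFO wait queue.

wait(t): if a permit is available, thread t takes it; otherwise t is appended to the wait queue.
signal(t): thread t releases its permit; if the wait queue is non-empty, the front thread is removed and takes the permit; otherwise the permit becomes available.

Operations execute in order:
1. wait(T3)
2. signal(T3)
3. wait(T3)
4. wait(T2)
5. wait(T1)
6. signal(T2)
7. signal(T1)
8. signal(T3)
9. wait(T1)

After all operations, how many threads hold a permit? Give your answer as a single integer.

Step 1: wait(T3) -> count=1 queue=[] holders={T3}
Step 2: signal(T3) -> count=2 queue=[] holders={none}
Step 3: wait(T3) -> count=1 queue=[] holders={T3}
Step 4: wait(T2) -> count=0 queue=[] holders={T2,T3}
Step 5: wait(T1) -> count=0 queue=[T1] holders={T2,T3}
Step 6: signal(T2) -> count=0 queue=[] holders={T1,T3}
Step 7: signal(T1) -> count=1 queue=[] holders={T3}
Step 8: signal(T3) -> count=2 queue=[] holders={none}
Step 9: wait(T1) -> count=1 queue=[] holders={T1}
Final holders: {T1} -> 1 thread(s)

Answer: 1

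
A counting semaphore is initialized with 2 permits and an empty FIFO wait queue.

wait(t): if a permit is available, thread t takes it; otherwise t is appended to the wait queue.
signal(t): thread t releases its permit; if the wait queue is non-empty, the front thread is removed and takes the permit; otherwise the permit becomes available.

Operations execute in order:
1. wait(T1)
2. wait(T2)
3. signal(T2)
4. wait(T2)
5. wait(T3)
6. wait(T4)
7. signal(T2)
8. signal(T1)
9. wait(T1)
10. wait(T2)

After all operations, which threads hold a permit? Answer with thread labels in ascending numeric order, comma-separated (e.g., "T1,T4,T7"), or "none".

Answer: T3,T4

Derivation:
Step 1: wait(T1) -> count=1 queue=[] holders={T1}
Step 2: wait(T2) -> count=0 queue=[] holders={T1,T2}
Step 3: signal(T2) -> count=1 queue=[] holders={T1}
Step 4: wait(T2) -> count=0 queue=[] holders={T1,T2}
Step 5: wait(T3) -> count=0 queue=[T3] holders={T1,T2}
Step 6: wait(T4) -> count=0 queue=[T3,T4] holders={T1,T2}
Step 7: signal(T2) -> count=0 queue=[T4] holders={T1,T3}
Step 8: signal(T1) -> count=0 queue=[] holders={T3,T4}
Step 9: wait(T1) -> count=0 queue=[T1] holders={T3,T4}
Step 10: wait(T2) -> count=0 queue=[T1,T2] holders={T3,T4}
Final holders: T3,T4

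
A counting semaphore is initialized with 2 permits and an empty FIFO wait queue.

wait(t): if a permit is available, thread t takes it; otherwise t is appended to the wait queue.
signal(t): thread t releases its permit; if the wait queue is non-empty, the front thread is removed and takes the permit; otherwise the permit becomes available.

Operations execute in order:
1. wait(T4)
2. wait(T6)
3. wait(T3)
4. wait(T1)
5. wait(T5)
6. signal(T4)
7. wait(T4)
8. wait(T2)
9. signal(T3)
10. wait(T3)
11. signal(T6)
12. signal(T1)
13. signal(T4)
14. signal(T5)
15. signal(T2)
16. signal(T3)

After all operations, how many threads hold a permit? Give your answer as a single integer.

Step 1: wait(T4) -> count=1 queue=[] holders={T4}
Step 2: wait(T6) -> count=0 queue=[] holders={T4,T6}
Step 3: wait(T3) -> count=0 queue=[T3] holders={T4,T6}
Step 4: wait(T1) -> count=0 queue=[T3,T1] holders={T4,T6}
Step 5: wait(T5) -> count=0 queue=[T3,T1,T5] holders={T4,T6}
Step 6: signal(T4) -> count=0 queue=[T1,T5] holders={T3,T6}
Step 7: wait(T4) -> count=0 queue=[T1,T5,T4] holders={T3,T6}
Step 8: wait(T2) -> count=0 queue=[T1,T5,T4,T2] holders={T3,T6}
Step 9: signal(T3) -> count=0 queue=[T5,T4,T2] holders={T1,T6}
Step 10: wait(T3) -> count=0 queue=[T5,T4,T2,T3] holders={T1,T6}
Step 11: signal(T6) -> count=0 queue=[T4,T2,T3] holders={T1,T5}
Step 12: signal(T1) -> count=0 queue=[T2,T3] holders={T4,T5}
Step 13: signal(T4) -> count=0 queue=[T3] holders={T2,T5}
Step 14: signal(T5) -> count=0 queue=[] holders={T2,T3}
Step 15: signal(T2) -> count=1 queue=[] holders={T3}
Step 16: signal(T3) -> count=2 queue=[] holders={none}
Final holders: {none} -> 0 thread(s)

Answer: 0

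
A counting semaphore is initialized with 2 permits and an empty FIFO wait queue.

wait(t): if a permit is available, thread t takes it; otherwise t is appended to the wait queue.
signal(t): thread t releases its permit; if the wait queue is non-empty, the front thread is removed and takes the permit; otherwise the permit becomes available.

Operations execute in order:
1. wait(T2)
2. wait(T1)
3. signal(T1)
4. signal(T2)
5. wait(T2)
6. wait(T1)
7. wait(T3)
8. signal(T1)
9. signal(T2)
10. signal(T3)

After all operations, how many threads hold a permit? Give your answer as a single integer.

Answer: 0

Derivation:
Step 1: wait(T2) -> count=1 queue=[] holders={T2}
Step 2: wait(T1) -> count=0 queue=[] holders={T1,T2}
Step 3: signal(T1) -> count=1 queue=[] holders={T2}
Step 4: signal(T2) -> count=2 queue=[] holders={none}
Step 5: wait(T2) -> count=1 queue=[] holders={T2}
Step 6: wait(T1) -> count=0 queue=[] holders={T1,T2}
Step 7: wait(T3) -> count=0 queue=[T3] holders={T1,T2}
Step 8: signal(T1) -> count=0 queue=[] holders={T2,T3}
Step 9: signal(T2) -> count=1 queue=[] holders={T3}
Step 10: signal(T3) -> count=2 queue=[] holders={none}
Final holders: {none} -> 0 thread(s)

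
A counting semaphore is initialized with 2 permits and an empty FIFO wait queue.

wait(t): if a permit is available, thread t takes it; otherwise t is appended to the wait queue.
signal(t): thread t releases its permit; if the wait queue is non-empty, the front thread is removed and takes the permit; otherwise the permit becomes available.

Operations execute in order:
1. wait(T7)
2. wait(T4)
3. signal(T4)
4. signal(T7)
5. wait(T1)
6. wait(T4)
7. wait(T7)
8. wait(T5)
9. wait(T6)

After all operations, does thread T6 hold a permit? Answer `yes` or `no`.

Answer: no

Derivation:
Step 1: wait(T7) -> count=1 queue=[] holders={T7}
Step 2: wait(T4) -> count=0 queue=[] holders={T4,T7}
Step 3: signal(T4) -> count=1 queue=[] holders={T7}
Step 4: signal(T7) -> count=2 queue=[] holders={none}
Step 5: wait(T1) -> count=1 queue=[] holders={T1}
Step 6: wait(T4) -> count=0 queue=[] holders={T1,T4}
Step 7: wait(T7) -> count=0 queue=[T7] holders={T1,T4}
Step 8: wait(T5) -> count=0 queue=[T7,T5] holders={T1,T4}
Step 9: wait(T6) -> count=0 queue=[T7,T5,T6] holders={T1,T4}
Final holders: {T1,T4} -> T6 not in holders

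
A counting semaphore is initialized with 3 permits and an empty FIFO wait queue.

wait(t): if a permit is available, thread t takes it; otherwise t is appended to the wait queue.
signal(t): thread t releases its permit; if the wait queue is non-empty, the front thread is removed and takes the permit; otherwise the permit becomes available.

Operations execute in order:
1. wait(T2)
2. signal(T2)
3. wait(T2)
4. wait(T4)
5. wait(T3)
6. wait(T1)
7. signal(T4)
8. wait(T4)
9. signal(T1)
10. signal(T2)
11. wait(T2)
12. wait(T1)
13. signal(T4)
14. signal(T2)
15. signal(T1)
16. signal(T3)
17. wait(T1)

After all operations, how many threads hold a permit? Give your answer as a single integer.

Step 1: wait(T2) -> count=2 queue=[] holders={T2}
Step 2: signal(T2) -> count=3 queue=[] holders={none}
Step 3: wait(T2) -> count=2 queue=[] holders={T2}
Step 4: wait(T4) -> count=1 queue=[] holders={T2,T4}
Step 5: wait(T3) -> count=0 queue=[] holders={T2,T3,T4}
Step 6: wait(T1) -> count=0 queue=[T1] holders={T2,T3,T4}
Step 7: signal(T4) -> count=0 queue=[] holders={T1,T2,T3}
Step 8: wait(T4) -> count=0 queue=[T4] holders={T1,T2,T3}
Step 9: signal(T1) -> count=0 queue=[] holders={T2,T3,T4}
Step 10: signal(T2) -> count=1 queue=[] holders={T3,T4}
Step 11: wait(T2) -> count=0 queue=[] holders={T2,T3,T4}
Step 12: wait(T1) -> count=0 queue=[T1] holders={T2,T3,T4}
Step 13: signal(T4) -> count=0 queue=[] holders={T1,T2,T3}
Step 14: signal(T2) -> count=1 queue=[] holders={T1,T3}
Step 15: signal(T1) -> count=2 queue=[] holders={T3}
Step 16: signal(T3) -> count=3 queue=[] holders={none}
Step 17: wait(T1) -> count=2 queue=[] holders={T1}
Final holders: {T1} -> 1 thread(s)

Answer: 1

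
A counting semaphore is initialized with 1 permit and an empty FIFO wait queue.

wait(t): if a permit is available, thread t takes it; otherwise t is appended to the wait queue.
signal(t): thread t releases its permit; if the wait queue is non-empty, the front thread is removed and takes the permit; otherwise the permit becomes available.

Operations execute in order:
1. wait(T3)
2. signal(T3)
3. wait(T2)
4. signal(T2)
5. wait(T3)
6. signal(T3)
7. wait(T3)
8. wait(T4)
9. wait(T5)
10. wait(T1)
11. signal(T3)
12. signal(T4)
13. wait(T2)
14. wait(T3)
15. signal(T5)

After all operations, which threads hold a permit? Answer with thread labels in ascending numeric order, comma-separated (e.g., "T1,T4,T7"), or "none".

Answer: T1

Derivation:
Step 1: wait(T3) -> count=0 queue=[] holders={T3}
Step 2: signal(T3) -> count=1 queue=[] holders={none}
Step 3: wait(T2) -> count=0 queue=[] holders={T2}
Step 4: signal(T2) -> count=1 queue=[] holders={none}
Step 5: wait(T3) -> count=0 queue=[] holders={T3}
Step 6: signal(T3) -> count=1 queue=[] holders={none}
Step 7: wait(T3) -> count=0 queue=[] holders={T3}
Step 8: wait(T4) -> count=0 queue=[T4] holders={T3}
Step 9: wait(T5) -> count=0 queue=[T4,T5] holders={T3}
Step 10: wait(T1) -> count=0 queue=[T4,T5,T1] holders={T3}
Step 11: signal(T3) -> count=0 queue=[T5,T1] holders={T4}
Step 12: signal(T4) -> count=0 queue=[T1] holders={T5}
Step 13: wait(T2) -> count=0 queue=[T1,T2] holders={T5}
Step 14: wait(T3) -> count=0 queue=[T1,T2,T3] holders={T5}
Step 15: signal(T5) -> count=0 queue=[T2,T3] holders={T1}
Final holders: T1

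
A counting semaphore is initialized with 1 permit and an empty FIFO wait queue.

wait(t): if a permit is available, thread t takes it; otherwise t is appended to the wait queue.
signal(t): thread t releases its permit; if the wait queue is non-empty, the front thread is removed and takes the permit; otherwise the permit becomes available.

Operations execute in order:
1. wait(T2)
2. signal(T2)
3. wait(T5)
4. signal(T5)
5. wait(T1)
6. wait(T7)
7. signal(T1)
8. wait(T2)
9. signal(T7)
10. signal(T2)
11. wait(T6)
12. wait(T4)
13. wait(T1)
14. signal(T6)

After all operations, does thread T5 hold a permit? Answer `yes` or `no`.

Step 1: wait(T2) -> count=0 queue=[] holders={T2}
Step 2: signal(T2) -> count=1 queue=[] holders={none}
Step 3: wait(T5) -> count=0 queue=[] holders={T5}
Step 4: signal(T5) -> count=1 queue=[] holders={none}
Step 5: wait(T1) -> count=0 queue=[] holders={T1}
Step 6: wait(T7) -> count=0 queue=[T7] holders={T1}
Step 7: signal(T1) -> count=0 queue=[] holders={T7}
Step 8: wait(T2) -> count=0 queue=[T2] holders={T7}
Step 9: signal(T7) -> count=0 queue=[] holders={T2}
Step 10: signal(T2) -> count=1 queue=[] holders={none}
Step 11: wait(T6) -> count=0 queue=[] holders={T6}
Step 12: wait(T4) -> count=0 queue=[T4] holders={T6}
Step 13: wait(T1) -> count=0 queue=[T4,T1] holders={T6}
Step 14: signal(T6) -> count=0 queue=[T1] holders={T4}
Final holders: {T4} -> T5 not in holders

Answer: no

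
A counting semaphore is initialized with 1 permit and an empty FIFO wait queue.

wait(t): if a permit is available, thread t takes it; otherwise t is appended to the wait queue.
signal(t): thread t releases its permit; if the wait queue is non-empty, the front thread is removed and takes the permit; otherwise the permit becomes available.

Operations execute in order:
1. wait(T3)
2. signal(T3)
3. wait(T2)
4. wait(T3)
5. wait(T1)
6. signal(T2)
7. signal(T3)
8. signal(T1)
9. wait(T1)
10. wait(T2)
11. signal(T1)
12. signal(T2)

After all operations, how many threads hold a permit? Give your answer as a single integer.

Answer: 0

Derivation:
Step 1: wait(T3) -> count=0 queue=[] holders={T3}
Step 2: signal(T3) -> count=1 queue=[] holders={none}
Step 3: wait(T2) -> count=0 queue=[] holders={T2}
Step 4: wait(T3) -> count=0 queue=[T3] holders={T2}
Step 5: wait(T1) -> count=0 queue=[T3,T1] holders={T2}
Step 6: signal(T2) -> count=0 queue=[T1] holders={T3}
Step 7: signal(T3) -> count=0 queue=[] holders={T1}
Step 8: signal(T1) -> count=1 queue=[] holders={none}
Step 9: wait(T1) -> count=0 queue=[] holders={T1}
Step 10: wait(T2) -> count=0 queue=[T2] holders={T1}
Step 11: signal(T1) -> count=0 queue=[] holders={T2}
Step 12: signal(T2) -> count=1 queue=[] holders={none}
Final holders: {none} -> 0 thread(s)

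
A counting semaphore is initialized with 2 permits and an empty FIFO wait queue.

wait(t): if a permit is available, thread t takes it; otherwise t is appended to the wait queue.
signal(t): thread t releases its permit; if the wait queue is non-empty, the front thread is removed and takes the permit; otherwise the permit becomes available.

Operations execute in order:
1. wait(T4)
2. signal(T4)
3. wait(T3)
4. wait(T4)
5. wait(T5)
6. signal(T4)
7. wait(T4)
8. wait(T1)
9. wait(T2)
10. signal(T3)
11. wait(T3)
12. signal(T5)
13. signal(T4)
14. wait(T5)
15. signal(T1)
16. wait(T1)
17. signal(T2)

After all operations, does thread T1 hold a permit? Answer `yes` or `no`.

Step 1: wait(T4) -> count=1 queue=[] holders={T4}
Step 2: signal(T4) -> count=2 queue=[] holders={none}
Step 3: wait(T3) -> count=1 queue=[] holders={T3}
Step 4: wait(T4) -> count=0 queue=[] holders={T3,T4}
Step 5: wait(T5) -> count=0 queue=[T5] holders={T3,T4}
Step 6: signal(T4) -> count=0 queue=[] holders={T3,T5}
Step 7: wait(T4) -> count=0 queue=[T4] holders={T3,T5}
Step 8: wait(T1) -> count=0 queue=[T4,T1] holders={T3,T5}
Step 9: wait(T2) -> count=0 queue=[T4,T1,T2] holders={T3,T5}
Step 10: signal(T3) -> count=0 queue=[T1,T2] holders={T4,T5}
Step 11: wait(T3) -> count=0 queue=[T1,T2,T3] holders={T4,T5}
Step 12: signal(T5) -> count=0 queue=[T2,T3] holders={T1,T4}
Step 13: signal(T4) -> count=0 queue=[T3] holders={T1,T2}
Step 14: wait(T5) -> count=0 queue=[T3,T5] holders={T1,T2}
Step 15: signal(T1) -> count=0 queue=[T5] holders={T2,T3}
Step 16: wait(T1) -> count=0 queue=[T5,T1] holders={T2,T3}
Step 17: signal(T2) -> count=0 queue=[T1] holders={T3,T5}
Final holders: {T3,T5} -> T1 not in holders

Answer: no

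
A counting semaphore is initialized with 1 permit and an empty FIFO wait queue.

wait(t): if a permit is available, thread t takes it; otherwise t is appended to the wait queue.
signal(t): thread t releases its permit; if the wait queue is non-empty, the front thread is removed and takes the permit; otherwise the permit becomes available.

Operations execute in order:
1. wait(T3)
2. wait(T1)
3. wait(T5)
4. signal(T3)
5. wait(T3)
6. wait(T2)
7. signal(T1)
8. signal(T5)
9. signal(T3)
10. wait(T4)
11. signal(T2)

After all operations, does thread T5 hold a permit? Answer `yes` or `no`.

Answer: no

Derivation:
Step 1: wait(T3) -> count=0 queue=[] holders={T3}
Step 2: wait(T1) -> count=0 queue=[T1] holders={T3}
Step 3: wait(T5) -> count=0 queue=[T1,T5] holders={T3}
Step 4: signal(T3) -> count=0 queue=[T5] holders={T1}
Step 5: wait(T3) -> count=0 queue=[T5,T3] holders={T1}
Step 6: wait(T2) -> count=0 queue=[T5,T3,T2] holders={T1}
Step 7: signal(T1) -> count=0 queue=[T3,T2] holders={T5}
Step 8: signal(T5) -> count=0 queue=[T2] holders={T3}
Step 9: signal(T3) -> count=0 queue=[] holders={T2}
Step 10: wait(T4) -> count=0 queue=[T4] holders={T2}
Step 11: signal(T2) -> count=0 queue=[] holders={T4}
Final holders: {T4} -> T5 not in holders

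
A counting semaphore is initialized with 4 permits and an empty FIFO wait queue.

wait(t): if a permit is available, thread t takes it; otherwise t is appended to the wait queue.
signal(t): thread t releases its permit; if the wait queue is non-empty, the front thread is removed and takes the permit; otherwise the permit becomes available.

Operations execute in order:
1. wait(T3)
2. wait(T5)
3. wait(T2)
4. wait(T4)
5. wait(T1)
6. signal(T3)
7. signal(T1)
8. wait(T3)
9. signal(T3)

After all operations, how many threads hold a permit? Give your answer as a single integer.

Answer: 3

Derivation:
Step 1: wait(T3) -> count=3 queue=[] holders={T3}
Step 2: wait(T5) -> count=2 queue=[] holders={T3,T5}
Step 3: wait(T2) -> count=1 queue=[] holders={T2,T3,T5}
Step 4: wait(T4) -> count=0 queue=[] holders={T2,T3,T4,T5}
Step 5: wait(T1) -> count=0 queue=[T1] holders={T2,T3,T4,T5}
Step 6: signal(T3) -> count=0 queue=[] holders={T1,T2,T4,T5}
Step 7: signal(T1) -> count=1 queue=[] holders={T2,T4,T5}
Step 8: wait(T3) -> count=0 queue=[] holders={T2,T3,T4,T5}
Step 9: signal(T3) -> count=1 queue=[] holders={T2,T4,T5}
Final holders: {T2,T4,T5} -> 3 thread(s)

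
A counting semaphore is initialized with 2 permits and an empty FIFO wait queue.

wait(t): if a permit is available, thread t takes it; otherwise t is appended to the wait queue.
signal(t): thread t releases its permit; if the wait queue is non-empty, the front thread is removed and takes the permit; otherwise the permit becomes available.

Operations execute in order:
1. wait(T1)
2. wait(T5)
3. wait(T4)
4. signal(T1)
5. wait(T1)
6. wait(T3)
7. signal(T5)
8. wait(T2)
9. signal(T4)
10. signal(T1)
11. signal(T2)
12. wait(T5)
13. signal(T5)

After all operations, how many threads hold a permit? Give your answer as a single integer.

Answer: 1

Derivation:
Step 1: wait(T1) -> count=1 queue=[] holders={T1}
Step 2: wait(T5) -> count=0 queue=[] holders={T1,T5}
Step 3: wait(T4) -> count=0 queue=[T4] holders={T1,T5}
Step 4: signal(T1) -> count=0 queue=[] holders={T4,T5}
Step 5: wait(T1) -> count=0 queue=[T1] holders={T4,T5}
Step 6: wait(T3) -> count=0 queue=[T1,T3] holders={T4,T5}
Step 7: signal(T5) -> count=0 queue=[T3] holders={T1,T4}
Step 8: wait(T2) -> count=0 queue=[T3,T2] holders={T1,T4}
Step 9: signal(T4) -> count=0 queue=[T2] holders={T1,T3}
Step 10: signal(T1) -> count=0 queue=[] holders={T2,T3}
Step 11: signal(T2) -> count=1 queue=[] holders={T3}
Step 12: wait(T5) -> count=0 queue=[] holders={T3,T5}
Step 13: signal(T5) -> count=1 queue=[] holders={T3}
Final holders: {T3} -> 1 thread(s)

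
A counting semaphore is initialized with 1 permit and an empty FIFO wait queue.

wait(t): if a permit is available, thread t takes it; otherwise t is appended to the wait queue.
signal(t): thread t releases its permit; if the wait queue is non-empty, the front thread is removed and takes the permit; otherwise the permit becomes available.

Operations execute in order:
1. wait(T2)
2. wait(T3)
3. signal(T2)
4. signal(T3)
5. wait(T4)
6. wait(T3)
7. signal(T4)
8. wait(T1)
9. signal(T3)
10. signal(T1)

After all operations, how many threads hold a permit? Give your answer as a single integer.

Step 1: wait(T2) -> count=0 queue=[] holders={T2}
Step 2: wait(T3) -> count=0 queue=[T3] holders={T2}
Step 3: signal(T2) -> count=0 queue=[] holders={T3}
Step 4: signal(T3) -> count=1 queue=[] holders={none}
Step 5: wait(T4) -> count=0 queue=[] holders={T4}
Step 6: wait(T3) -> count=0 queue=[T3] holders={T4}
Step 7: signal(T4) -> count=0 queue=[] holders={T3}
Step 8: wait(T1) -> count=0 queue=[T1] holders={T3}
Step 9: signal(T3) -> count=0 queue=[] holders={T1}
Step 10: signal(T1) -> count=1 queue=[] holders={none}
Final holders: {none} -> 0 thread(s)

Answer: 0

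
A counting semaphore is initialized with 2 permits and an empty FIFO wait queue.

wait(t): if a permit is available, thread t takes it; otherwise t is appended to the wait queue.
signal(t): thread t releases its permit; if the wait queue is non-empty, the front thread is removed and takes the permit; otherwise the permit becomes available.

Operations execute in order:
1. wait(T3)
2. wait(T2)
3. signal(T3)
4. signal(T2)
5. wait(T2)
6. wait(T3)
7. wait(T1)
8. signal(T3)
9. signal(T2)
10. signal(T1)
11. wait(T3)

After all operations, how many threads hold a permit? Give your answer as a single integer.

Step 1: wait(T3) -> count=1 queue=[] holders={T3}
Step 2: wait(T2) -> count=0 queue=[] holders={T2,T3}
Step 3: signal(T3) -> count=1 queue=[] holders={T2}
Step 4: signal(T2) -> count=2 queue=[] holders={none}
Step 5: wait(T2) -> count=1 queue=[] holders={T2}
Step 6: wait(T3) -> count=0 queue=[] holders={T2,T3}
Step 7: wait(T1) -> count=0 queue=[T1] holders={T2,T3}
Step 8: signal(T3) -> count=0 queue=[] holders={T1,T2}
Step 9: signal(T2) -> count=1 queue=[] holders={T1}
Step 10: signal(T1) -> count=2 queue=[] holders={none}
Step 11: wait(T3) -> count=1 queue=[] holders={T3}
Final holders: {T3} -> 1 thread(s)

Answer: 1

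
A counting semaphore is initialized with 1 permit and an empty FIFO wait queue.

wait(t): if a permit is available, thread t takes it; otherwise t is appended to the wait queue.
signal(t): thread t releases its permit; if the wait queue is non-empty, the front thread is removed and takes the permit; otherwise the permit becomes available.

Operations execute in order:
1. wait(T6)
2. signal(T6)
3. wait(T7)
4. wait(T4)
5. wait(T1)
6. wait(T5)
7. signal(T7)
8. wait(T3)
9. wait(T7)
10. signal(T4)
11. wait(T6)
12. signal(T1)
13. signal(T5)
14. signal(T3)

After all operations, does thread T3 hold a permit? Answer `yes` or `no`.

Answer: no

Derivation:
Step 1: wait(T6) -> count=0 queue=[] holders={T6}
Step 2: signal(T6) -> count=1 queue=[] holders={none}
Step 3: wait(T7) -> count=0 queue=[] holders={T7}
Step 4: wait(T4) -> count=0 queue=[T4] holders={T7}
Step 5: wait(T1) -> count=0 queue=[T4,T1] holders={T7}
Step 6: wait(T5) -> count=0 queue=[T4,T1,T5] holders={T7}
Step 7: signal(T7) -> count=0 queue=[T1,T5] holders={T4}
Step 8: wait(T3) -> count=0 queue=[T1,T5,T3] holders={T4}
Step 9: wait(T7) -> count=0 queue=[T1,T5,T3,T7] holders={T4}
Step 10: signal(T4) -> count=0 queue=[T5,T3,T7] holders={T1}
Step 11: wait(T6) -> count=0 queue=[T5,T3,T7,T6] holders={T1}
Step 12: signal(T1) -> count=0 queue=[T3,T7,T6] holders={T5}
Step 13: signal(T5) -> count=0 queue=[T7,T6] holders={T3}
Step 14: signal(T3) -> count=0 queue=[T6] holders={T7}
Final holders: {T7} -> T3 not in holders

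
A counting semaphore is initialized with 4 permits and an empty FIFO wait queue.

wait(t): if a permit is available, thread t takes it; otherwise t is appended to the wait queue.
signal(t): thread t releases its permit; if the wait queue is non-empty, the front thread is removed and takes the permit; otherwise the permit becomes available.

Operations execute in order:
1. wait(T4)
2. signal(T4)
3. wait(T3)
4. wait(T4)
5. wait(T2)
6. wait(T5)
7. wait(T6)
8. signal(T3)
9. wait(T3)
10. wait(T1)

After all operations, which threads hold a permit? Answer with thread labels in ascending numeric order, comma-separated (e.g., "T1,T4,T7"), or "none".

Answer: T2,T4,T5,T6

Derivation:
Step 1: wait(T4) -> count=3 queue=[] holders={T4}
Step 2: signal(T4) -> count=4 queue=[] holders={none}
Step 3: wait(T3) -> count=3 queue=[] holders={T3}
Step 4: wait(T4) -> count=2 queue=[] holders={T3,T4}
Step 5: wait(T2) -> count=1 queue=[] holders={T2,T3,T4}
Step 6: wait(T5) -> count=0 queue=[] holders={T2,T3,T4,T5}
Step 7: wait(T6) -> count=0 queue=[T6] holders={T2,T3,T4,T5}
Step 8: signal(T3) -> count=0 queue=[] holders={T2,T4,T5,T6}
Step 9: wait(T3) -> count=0 queue=[T3] holders={T2,T4,T5,T6}
Step 10: wait(T1) -> count=0 queue=[T3,T1] holders={T2,T4,T5,T6}
Final holders: T2,T4,T5,T6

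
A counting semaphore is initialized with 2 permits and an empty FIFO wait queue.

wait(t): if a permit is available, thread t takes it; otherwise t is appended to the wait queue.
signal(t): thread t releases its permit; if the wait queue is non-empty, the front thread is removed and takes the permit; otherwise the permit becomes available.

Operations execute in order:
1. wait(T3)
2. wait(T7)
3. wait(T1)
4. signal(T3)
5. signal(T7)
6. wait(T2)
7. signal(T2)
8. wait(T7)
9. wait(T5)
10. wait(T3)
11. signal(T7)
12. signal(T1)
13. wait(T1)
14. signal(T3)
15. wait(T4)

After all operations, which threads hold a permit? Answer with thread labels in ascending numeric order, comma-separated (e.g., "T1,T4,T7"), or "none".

Answer: T1,T5

Derivation:
Step 1: wait(T3) -> count=1 queue=[] holders={T3}
Step 2: wait(T7) -> count=0 queue=[] holders={T3,T7}
Step 3: wait(T1) -> count=0 queue=[T1] holders={T3,T7}
Step 4: signal(T3) -> count=0 queue=[] holders={T1,T7}
Step 5: signal(T7) -> count=1 queue=[] holders={T1}
Step 6: wait(T2) -> count=0 queue=[] holders={T1,T2}
Step 7: signal(T2) -> count=1 queue=[] holders={T1}
Step 8: wait(T7) -> count=0 queue=[] holders={T1,T7}
Step 9: wait(T5) -> count=0 queue=[T5] holders={T1,T7}
Step 10: wait(T3) -> count=0 queue=[T5,T3] holders={T1,T7}
Step 11: signal(T7) -> count=0 queue=[T3] holders={T1,T5}
Step 12: signal(T1) -> count=0 queue=[] holders={T3,T5}
Step 13: wait(T1) -> count=0 queue=[T1] holders={T3,T5}
Step 14: signal(T3) -> count=0 queue=[] holders={T1,T5}
Step 15: wait(T4) -> count=0 queue=[T4] holders={T1,T5}
Final holders: T1,T5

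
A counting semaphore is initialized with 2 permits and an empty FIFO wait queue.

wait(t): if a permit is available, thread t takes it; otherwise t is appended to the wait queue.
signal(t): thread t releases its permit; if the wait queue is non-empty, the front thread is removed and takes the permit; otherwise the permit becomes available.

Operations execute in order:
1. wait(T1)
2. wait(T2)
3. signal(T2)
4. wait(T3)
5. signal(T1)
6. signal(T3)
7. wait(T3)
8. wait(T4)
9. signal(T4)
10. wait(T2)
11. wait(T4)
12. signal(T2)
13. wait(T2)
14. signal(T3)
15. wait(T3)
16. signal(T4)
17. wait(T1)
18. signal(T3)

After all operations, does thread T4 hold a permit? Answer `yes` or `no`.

Answer: no

Derivation:
Step 1: wait(T1) -> count=1 queue=[] holders={T1}
Step 2: wait(T2) -> count=0 queue=[] holders={T1,T2}
Step 3: signal(T2) -> count=1 queue=[] holders={T1}
Step 4: wait(T3) -> count=0 queue=[] holders={T1,T3}
Step 5: signal(T1) -> count=1 queue=[] holders={T3}
Step 6: signal(T3) -> count=2 queue=[] holders={none}
Step 7: wait(T3) -> count=1 queue=[] holders={T3}
Step 8: wait(T4) -> count=0 queue=[] holders={T3,T4}
Step 9: signal(T4) -> count=1 queue=[] holders={T3}
Step 10: wait(T2) -> count=0 queue=[] holders={T2,T3}
Step 11: wait(T4) -> count=0 queue=[T4] holders={T2,T3}
Step 12: signal(T2) -> count=0 queue=[] holders={T3,T4}
Step 13: wait(T2) -> count=0 queue=[T2] holders={T3,T4}
Step 14: signal(T3) -> count=0 queue=[] holders={T2,T4}
Step 15: wait(T3) -> count=0 queue=[T3] holders={T2,T4}
Step 16: signal(T4) -> count=0 queue=[] holders={T2,T3}
Step 17: wait(T1) -> count=0 queue=[T1] holders={T2,T3}
Step 18: signal(T3) -> count=0 queue=[] holders={T1,T2}
Final holders: {T1,T2} -> T4 not in holders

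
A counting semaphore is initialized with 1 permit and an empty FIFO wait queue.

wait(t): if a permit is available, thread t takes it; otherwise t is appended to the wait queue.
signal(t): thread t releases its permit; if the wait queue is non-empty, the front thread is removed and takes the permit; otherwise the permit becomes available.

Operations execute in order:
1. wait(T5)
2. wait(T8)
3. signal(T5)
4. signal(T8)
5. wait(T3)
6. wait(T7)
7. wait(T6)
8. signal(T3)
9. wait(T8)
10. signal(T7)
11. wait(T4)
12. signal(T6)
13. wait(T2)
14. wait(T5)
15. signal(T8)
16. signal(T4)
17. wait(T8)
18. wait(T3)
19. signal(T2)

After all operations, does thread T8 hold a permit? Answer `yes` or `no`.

Step 1: wait(T5) -> count=0 queue=[] holders={T5}
Step 2: wait(T8) -> count=0 queue=[T8] holders={T5}
Step 3: signal(T5) -> count=0 queue=[] holders={T8}
Step 4: signal(T8) -> count=1 queue=[] holders={none}
Step 5: wait(T3) -> count=0 queue=[] holders={T3}
Step 6: wait(T7) -> count=0 queue=[T7] holders={T3}
Step 7: wait(T6) -> count=0 queue=[T7,T6] holders={T3}
Step 8: signal(T3) -> count=0 queue=[T6] holders={T7}
Step 9: wait(T8) -> count=0 queue=[T6,T8] holders={T7}
Step 10: signal(T7) -> count=0 queue=[T8] holders={T6}
Step 11: wait(T4) -> count=0 queue=[T8,T4] holders={T6}
Step 12: signal(T6) -> count=0 queue=[T4] holders={T8}
Step 13: wait(T2) -> count=0 queue=[T4,T2] holders={T8}
Step 14: wait(T5) -> count=0 queue=[T4,T2,T5] holders={T8}
Step 15: signal(T8) -> count=0 queue=[T2,T5] holders={T4}
Step 16: signal(T4) -> count=0 queue=[T5] holders={T2}
Step 17: wait(T8) -> count=0 queue=[T5,T8] holders={T2}
Step 18: wait(T3) -> count=0 queue=[T5,T8,T3] holders={T2}
Step 19: signal(T2) -> count=0 queue=[T8,T3] holders={T5}
Final holders: {T5} -> T8 not in holders

Answer: no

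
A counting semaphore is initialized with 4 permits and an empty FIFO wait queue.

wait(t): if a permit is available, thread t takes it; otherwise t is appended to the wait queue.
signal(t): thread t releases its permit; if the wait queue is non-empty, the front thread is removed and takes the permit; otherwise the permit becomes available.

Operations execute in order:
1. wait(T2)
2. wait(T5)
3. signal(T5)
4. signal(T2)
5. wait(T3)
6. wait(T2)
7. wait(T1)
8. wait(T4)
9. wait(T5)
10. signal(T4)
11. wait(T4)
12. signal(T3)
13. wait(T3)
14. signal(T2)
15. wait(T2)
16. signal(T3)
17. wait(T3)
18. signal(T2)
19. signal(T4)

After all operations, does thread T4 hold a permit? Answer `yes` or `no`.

Answer: no

Derivation:
Step 1: wait(T2) -> count=3 queue=[] holders={T2}
Step 2: wait(T5) -> count=2 queue=[] holders={T2,T5}
Step 3: signal(T5) -> count=3 queue=[] holders={T2}
Step 4: signal(T2) -> count=4 queue=[] holders={none}
Step 5: wait(T3) -> count=3 queue=[] holders={T3}
Step 6: wait(T2) -> count=2 queue=[] holders={T2,T3}
Step 7: wait(T1) -> count=1 queue=[] holders={T1,T2,T3}
Step 8: wait(T4) -> count=0 queue=[] holders={T1,T2,T3,T4}
Step 9: wait(T5) -> count=0 queue=[T5] holders={T1,T2,T3,T4}
Step 10: signal(T4) -> count=0 queue=[] holders={T1,T2,T3,T5}
Step 11: wait(T4) -> count=0 queue=[T4] holders={T1,T2,T3,T5}
Step 12: signal(T3) -> count=0 queue=[] holders={T1,T2,T4,T5}
Step 13: wait(T3) -> count=0 queue=[T3] holders={T1,T2,T4,T5}
Step 14: signal(T2) -> count=0 queue=[] holders={T1,T3,T4,T5}
Step 15: wait(T2) -> count=0 queue=[T2] holders={T1,T3,T4,T5}
Step 16: signal(T3) -> count=0 queue=[] holders={T1,T2,T4,T5}
Step 17: wait(T3) -> count=0 queue=[T3] holders={T1,T2,T4,T5}
Step 18: signal(T2) -> count=0 queue=[] holders={T1,T3,T4,T5}
Step 19: signal(T4) -> count=1 queue=[] holders={T1,T3,T5}
Final holders: {T1,T3,T5} -> T4 not in holders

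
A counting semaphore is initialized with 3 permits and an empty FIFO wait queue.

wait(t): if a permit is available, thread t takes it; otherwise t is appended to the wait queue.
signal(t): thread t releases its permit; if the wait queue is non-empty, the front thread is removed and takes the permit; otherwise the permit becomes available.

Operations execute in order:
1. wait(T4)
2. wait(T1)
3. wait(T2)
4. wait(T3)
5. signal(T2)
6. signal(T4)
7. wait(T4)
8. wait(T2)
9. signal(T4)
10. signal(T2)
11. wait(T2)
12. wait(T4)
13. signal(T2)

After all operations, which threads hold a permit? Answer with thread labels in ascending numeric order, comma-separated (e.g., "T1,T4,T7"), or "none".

Answer: T1,T3,T4

Derivation:
Step 1: wait(T4) -> count=2 queue=[] holders={T4}
Step 2: wait(T1) -> count=1 queue=[] holders={T1,T4}
Step 3: wait(T2) -> count=0 queue=[] holders={T1,T2,T4}
Step 4: wait(T3) -> count=0 queue=[T3] holders={T1,T2,T4}
Step 5: signal(T2) -> count=0 queue=[] holders={T1,T3,T4}
Step 6: signal(T4) -> count=1 queue=[] holders={T1,T3}
Step 7: wait(T4) -> count=0 queue=[] holders={T1,T3,T4}
Step 8: wait(T2) -> count=0 queue=[T2] holders={T1,T3,T4}
Step 9: signal(T4) -> count=0 queue=[] holders={T1,T2,T3}
Step 10: signal(T2) -> count=1 queue=[] holders={T1,T3}
Step 11: wait(T2) -> count=0 queue=[] holders={T1,T2,T3}
Step 12: wait(T4) -> count=0 queue=[T4] holders={T1,T2,T3}
Step 13: signal(T2) -> count=0 queue=[] holders={T1,T3,T4}
Final holders: T1,T3,T4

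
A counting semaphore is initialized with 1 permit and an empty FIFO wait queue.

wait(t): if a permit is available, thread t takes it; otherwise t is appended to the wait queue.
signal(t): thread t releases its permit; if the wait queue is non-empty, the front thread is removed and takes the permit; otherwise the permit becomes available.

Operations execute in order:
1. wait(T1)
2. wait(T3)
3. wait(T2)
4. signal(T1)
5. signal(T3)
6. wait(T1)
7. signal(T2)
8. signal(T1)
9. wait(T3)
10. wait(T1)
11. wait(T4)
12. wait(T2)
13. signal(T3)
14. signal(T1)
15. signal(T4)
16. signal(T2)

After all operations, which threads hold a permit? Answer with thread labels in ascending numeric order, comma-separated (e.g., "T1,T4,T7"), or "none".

Step 1: wait(T1) -> count=0 queue=[] holders={T1}
Step 2: wait(T3) -> count=0 queue=[T3] holders={T1}
Step 3: wait(T2) -> count=0 queue=[T3,T2] holders={T1}
Step 4: signal(T1) -> count=0 queue=[T2] holders={T3}
Step 5: signal(T3) -> count=0 queue=[] holders={T2}
Step 6: wait(T1) -> count=0 queue=[T1] holders={T2}
Step 7: signal(T2) -> count=0 queue=[] holders={T1}
Step 8: signal(T1) -> count=1 queue=[] holders={none}
Step 9: wait(T3) -> count=0 queue=[] holders={T3}
Step 10: wait(T1) -> count=0 queue=[T1] holders={T3}
Step 11: wait(T4) -> count=0 queue=[T1,T4] holders={T3}
Step 12: wait(T2) -> count=0 queue=[T1,T4,T2] holders={T3}
Step 13: signal(T3) -> count=0 queue=[T4,T2] holders={T1}
Step 14: signal(T1) -> count=0 queue=[T2] holders={T4}
Step 15: signal(T4) -> count=0 queue=[] holders={T2}
Step 16: signal(T2) -> count=1 queue=[] holders={none}
Final holders: none

Answer: none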